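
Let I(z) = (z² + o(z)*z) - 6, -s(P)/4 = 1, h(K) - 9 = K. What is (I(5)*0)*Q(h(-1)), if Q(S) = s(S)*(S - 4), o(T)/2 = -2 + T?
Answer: 0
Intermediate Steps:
h(K) = 9 + K
o(T) = -4 + 2*T (o(T) = 2*(-2 + T) = -4 + 2*T)
s(P) = -4 (s(P) = -4*1 = -4)
I(z) = -6 + z² + z*(-4 + 2*z) (I(z) = (z² + (-4 + 2*z)*z) - 6 = (z² + z*(-4 + 2*z)) - 6 = -6 + z² + z*(-4 + 2*z))
Q(S) = 16 - 4*S (Q(S) = -4*(S - 4) = -4*(-4 + S) = 16 - 4*S)
(I(5)*0)*Q(h(-1)) = ((-6 - 4*5 + 3*5²)*0)*(16 - 4*(9 - 1)) = ((-6 - 20 + 3*25)*0)*(16 - 4*8) = ((-6 - 20 + 75)*0)*(16 - 32) = (49*0)*(-16) = 0*(-16) = 0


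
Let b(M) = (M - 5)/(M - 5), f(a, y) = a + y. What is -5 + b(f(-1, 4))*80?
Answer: 75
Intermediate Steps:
b(M) = 1 (b(M) = (-5 + M)/(-5 + M) = 1)
-5 + b(f(-1, 4))*80 = -5 + 1*80 = -5 + 80 = 75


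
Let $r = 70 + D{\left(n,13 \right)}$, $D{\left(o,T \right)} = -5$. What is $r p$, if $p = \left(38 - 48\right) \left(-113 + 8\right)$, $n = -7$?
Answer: $68250$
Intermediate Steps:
$p = 1050$ ($p = \left(-10\right) \left(-105\right) = 1050$)
$r = 65$ ($r = 70 - 5 = 65$)
$r p = 65 \cdot 1050 = 68250$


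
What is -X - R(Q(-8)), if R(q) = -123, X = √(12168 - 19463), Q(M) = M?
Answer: 123 - I*√7295 ≈ 123.0 - 85.411*I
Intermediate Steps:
X = I*√7295 (X = √(-7295) = I*√7295 ≈ 85.411*I)
-X - R(Q(-8)) = -I*√7295 - 1*(-123) = -I*√7295 + 123 = 123 - I*√7295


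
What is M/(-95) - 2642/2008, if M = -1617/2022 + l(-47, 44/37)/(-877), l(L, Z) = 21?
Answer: -36845519541/28189463620 ≈ -1.3071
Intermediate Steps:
M = -486857/591098 (M = -1617/2022 + 21/(-877) = -1617*1/2022 + 21*(-1/877) = -539/674 - 21/877 = -486857/591098 ≈ -0.82365)
M/(-95) - 2642/2008 = -486857/591098/(-95) - 2642/2008 = -486857/591098*(-1/95) - 2642*1/2008 = 486857/56154310 - 1321/1004 = -36845519541/28189463620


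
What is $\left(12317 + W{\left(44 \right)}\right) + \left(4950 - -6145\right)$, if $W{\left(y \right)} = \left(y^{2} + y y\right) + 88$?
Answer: $27372$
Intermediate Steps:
$W{\left(y \right)} = 88 + 2 y^{2}$ ($W{\left(y \right)} = \left(y^{2} + y^{2}\right) + 88 = 2 y^{2} + 88 = 88 + 2 y^{2}$)
$\left(12317 + W{\left(44 \right)}\right) + \left(4950 - -6145\right) = \left(12317 + \left(88 + 2 \cdot 44^{2}\right)\right) + \left(4950 - -6145\right) = \left(12317 + \left(88 + 2 \cdot 1936\right)\right) + \left(4950 + 6145\right) = \left(12317 + \left(88 + 3872\right)\right) + 11095 = \left(12317 + 3960\right) + 11095 = 16277 + 11095 = 27372$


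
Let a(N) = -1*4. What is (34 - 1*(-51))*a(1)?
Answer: -340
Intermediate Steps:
a(N) = -4
(34 - 1*(-51))*a(1) = (34 - 1*(-51))*(-4) = (34 + 51)*(-4) = 85*(-4) = -340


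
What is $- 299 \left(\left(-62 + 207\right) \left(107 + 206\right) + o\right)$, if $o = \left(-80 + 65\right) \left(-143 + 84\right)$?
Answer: $-13834730$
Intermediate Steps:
$o = 885$ ($o = \left(-15\right) \left(-59\right) = 885$)
$- 299 \left(\left(-62 + 207\right) \left(107 + 206\right) + o\right) = - 299 \left(\left(-62 + 207\right) \left(107 + 206\right) + 885\right) = - 299 \left(145 \cdot 313 + 885\right) = - 299 \left(45385 + 885\right) = \left(-299\right) 46270 = -13834730$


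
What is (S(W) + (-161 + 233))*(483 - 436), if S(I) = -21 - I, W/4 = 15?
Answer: -423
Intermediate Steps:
W = 60 (W = 4*15 = 60)
(S(W) + (-161 + 233))*(483 - 436) = ((-21 - 1*60) + (-161 + 233))*(483 - 436) = ((-21 - 60) + 72)*47 = (-81 + 72)*47 = -9*47 = -423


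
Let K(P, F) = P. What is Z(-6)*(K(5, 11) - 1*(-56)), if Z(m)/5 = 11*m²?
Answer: 120780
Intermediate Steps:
Z(m) = 55*m² (Z(m) = 5*(11*m²) = 55*m²)
Z(-6)*(K(5, 11) - 1*(-56)) = (55*(-6)²)*(5 - 1*(-56)) = (55*36)*(5 + 56) = 1980*61 = 120780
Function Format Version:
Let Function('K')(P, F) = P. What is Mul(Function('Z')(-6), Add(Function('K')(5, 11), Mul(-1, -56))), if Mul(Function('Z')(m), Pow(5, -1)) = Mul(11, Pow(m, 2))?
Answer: 120780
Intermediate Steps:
Function('Z')(m) = Mul(55, Pow(m, 2)) (Function('Z')(m) = Mul(5, Mul(11, Pow(m, 2))) = Mul(55, Pow(m, 2)))
Mul(Function('Z')(-6), Add(Function('K')(5, 11), Mul(-1, -56))) = Mul(Mul(55, Pow(-6, 2)), Add(5, Mul(-1, -56))) = Mul(Mul(55, 36), Add(5, 56)) = Mul(1980, 61) = 120780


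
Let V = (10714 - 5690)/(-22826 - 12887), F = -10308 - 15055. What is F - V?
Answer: -905783795/35713 ≈ -25363.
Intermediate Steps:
F = -25363
V = -5024/35713 (V = 5024/(-35713) = 5024*(-1/35713) = -5024/35713 ≈ -0.14068)
F - V = -25363 - 1*(-5024/35713) = -25363 + 5024/35713 = -905783795/35713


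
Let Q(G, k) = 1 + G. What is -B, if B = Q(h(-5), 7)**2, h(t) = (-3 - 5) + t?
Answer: -144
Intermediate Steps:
h(t) = -8 + t
B = 144 (B = (1 + (-8 - 5))**2 = (1 - 13)**2 = (-12)**2 = 144)
-B = -1*144 = -144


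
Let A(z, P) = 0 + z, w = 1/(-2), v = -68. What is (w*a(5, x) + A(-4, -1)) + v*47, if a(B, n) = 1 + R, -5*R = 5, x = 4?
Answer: -3200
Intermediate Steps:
R = -1 (R = -⅕*5 = -1)
w = -½ ≈ -0.50000
A(z, P) = z
a(B, n) = 0 (a(B, n) = 1 - 1 = 0)
(w*a(5, x) + A(-4, -1)) + v*47 = (-½*0 - 4) - 68*47 = (0 - 4) - 3196 = -4 - 3196 = -3200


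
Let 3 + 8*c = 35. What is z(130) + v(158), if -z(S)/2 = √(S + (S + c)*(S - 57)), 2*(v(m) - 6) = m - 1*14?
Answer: 78 - 4*√2478 ≈ -121.12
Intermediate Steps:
c = 4 (c = -3/8 + (⅛)*35 = -3/8 + 35/8 = 4)
v(m) = -1 + m/2 (v(m) = 6 + (m - 1*14)/2 = 6 + (m - 14)/2 = 6 + (-14 + m)/2 = 6 + (-7 + m/2) = -1 + m/2)
z(S) = -2*√(S + (-57 + S)*(4 + S)) (z(S) = -2*√(S + (S + 4)*(S - 57)) = -2*√(S + (4 + S)*(-57 + S)) = -2*√(S + (-57 + S)*(4 + S)))
z(130) + v(158) = -2*√(-228 + 130² - 52*130) + (-1 + (½)*158) = -2*√(-228 + 16900 - 6760) + (-1 + 79) = -4*√2478 + 78 = 78 - 4*√2478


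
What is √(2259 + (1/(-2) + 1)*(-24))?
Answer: √2247 ≈ 47.403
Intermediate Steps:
√(2259 + (1/(-2) + 1)*(-24)) = √(2259 + (-½ + 1)*(-24)) = √(2259 + (½)*(-24)) = √(2259 - 12) = √2247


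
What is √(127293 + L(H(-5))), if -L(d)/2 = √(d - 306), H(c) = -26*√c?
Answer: √(127293 - 2*√2*√(-153 - 13*I*√5)) ≈ 356.78 + 0.049*I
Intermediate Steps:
L(d) = -2*√(-306 + d) (L(d) = -2*√(d - 306) = -2*√(-306 + d))
√(127293 + L(H(-5))) = √(127293 - 2*√(-306 - 26*I*√5))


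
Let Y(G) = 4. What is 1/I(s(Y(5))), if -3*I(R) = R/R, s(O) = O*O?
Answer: -3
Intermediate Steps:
s(O) = O²
I(R) = -⅓ (I(R) = -R/(3*R) = -⅓*1 = -⅓)
1/I(s(Y(5))) = 1/(-⅓) = -3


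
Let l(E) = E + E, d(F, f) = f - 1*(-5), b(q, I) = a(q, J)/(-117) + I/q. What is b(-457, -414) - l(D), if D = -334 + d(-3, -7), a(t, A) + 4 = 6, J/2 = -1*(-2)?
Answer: 35978692/53469 ≈ 672.89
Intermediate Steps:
J = 4 (J = 2*(-1*(-2)) = 2*2 = 4)
a(t, A) = 2 (a(t, A) = -4 + 6 = 2)
b(q, I) = -2/117 + I/q (b(q, I) = 2/(-117) + I/q = 2*(-1/117) + I/q = -2/117 + I/q)
d(F, f) = 5 + f (d(F, f) = f + 5 = 5 + f)
D = -336 (D = -334 + (5 - 7) = -334 - 2 = -336)
l(E) = 2*E
b(-457, -414) - l(D) = (-2/117 - 414/(-457)) - 2*(-336) = (-2/117 - 414*(-1/457)) - 1*(-672) = (-2/117 + 414/457) + 672 = 47524/53469 + 672 = 35978692/53469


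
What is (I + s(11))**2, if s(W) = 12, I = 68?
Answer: 6400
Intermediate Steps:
(I + s(11))**2 = (68 + 12)**2 = 80**2 = 6400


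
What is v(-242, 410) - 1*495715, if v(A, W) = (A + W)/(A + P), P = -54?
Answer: -18341476/37 ≈ -4.9572e+5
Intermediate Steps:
v(A, W) = (A + W)/(-54 + A) (v(A, W) = (A + W)/(A - 54) = (A + W)/(-54 + A))
v(-242, 410) - 1*495715 = (-242 + 410)/(-54 - 242) - 1*495715 = 168/(-296) - 495715 = -1/296*168 - 495715 = -21/37 - 495715 = -18341476/37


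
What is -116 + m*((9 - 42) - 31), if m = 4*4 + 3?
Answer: -1332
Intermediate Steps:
m = 19 (m = 16 + 3 = 19)
-116 + m*((9 - 42) - 31) = -116 + 19*((9 - 42) - 31) = -116 + 19*(-33 - 31) = -116 + 19*(-64) = -116 - 1216 = -1332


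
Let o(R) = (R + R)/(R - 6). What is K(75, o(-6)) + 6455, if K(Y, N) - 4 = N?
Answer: 6460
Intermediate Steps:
o(R) = 2*R/(-6 + R) (o(R) = (2*R)/(-6 + R) = 2*R/(-6 + R))
K(Y, N) = 4 + N
K(75, o(-6)) + 6455 = (4 + 2*(-6)/(-6 - 6)) + 6455 = (4 + 2*(-6)/(-12)) + 6455 = (4 + 2*(-6)*(-1/12)) + 6455 = (4 + 1) + 6455 = 5 + 6455 = 6460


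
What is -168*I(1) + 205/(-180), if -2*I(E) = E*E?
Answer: 2983/36 ≈ 82.861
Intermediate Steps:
I(E) = -E**2/2 (I(E) = -E*E/2 = -E**2/2)
-168*I(1) + 205/(-180) = -(-84)*1**2 + 205/(-180) = -(-84) + 205*(-1/180) = -168*(-1/2) - 41/36 = 84 - 41/36 = 2983/36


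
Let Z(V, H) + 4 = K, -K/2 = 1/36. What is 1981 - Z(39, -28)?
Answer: 35731/18 ≈ 1985.1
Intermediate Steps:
K = -1/18 (K = -2/36 = -2*1/36 = -1/18 ≈ -0.055556)
Z(V, H) = -73/18 (Z(V, H) = -4 - 1/18 = -73/18)
1981 - Z(39, -28) = 1981 - 1*(-73/18) = 1981 + 73/18 = 35731/18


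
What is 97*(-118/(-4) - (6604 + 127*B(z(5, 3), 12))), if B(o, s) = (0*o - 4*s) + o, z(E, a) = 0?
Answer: -92829/2 ≈ -46415.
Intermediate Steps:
B(o, s) = o - 4*s (B(o, s) = (0 - 4*s) + o = -4*s + o = o - 4*s)
97*(-118/(-4) - (6604 + 127*B(z(5, 3), 12))) = 97*(-118/(-4) - (6604 - 508*12)) = 97*(-118*(-¼) - 127/(1/((0 - 48) + 52))) = 97*(59/2 - 127/(1/(-48 + 52))) = 97*(59/2 - 127/(1/4)) = 97*(59/2 - 127/¼) = 97*(59/2 - 127*4) = 97*(59/2 - 508) = 97*(-957/2) = -92829/2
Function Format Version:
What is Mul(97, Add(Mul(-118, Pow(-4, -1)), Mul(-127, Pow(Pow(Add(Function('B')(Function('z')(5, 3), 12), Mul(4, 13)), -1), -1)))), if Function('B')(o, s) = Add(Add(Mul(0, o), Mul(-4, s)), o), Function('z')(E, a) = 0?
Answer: Rational(-92829, 2) ≈ -46415.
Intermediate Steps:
Function('B')(o, s) = Add(o, Mul(-4, s)) (Function('B')(o, s) = Add(Add(0, Mul(-4, s)), o) = Add(Mul(-4, s), o) = Add(o, Mul(-4, s)))
Mul(97, Add(Mul(-118, Pow(-4, -1)), Mul(-127, Pow(Pow(Add(Function('B')(Function('z')(5, 3), 12), Mul(4, 13)), -1), -1)))) = Mul(97, Add(Mul(-118, Pow(-4, -1)), Mul(-127, Pow(Pow(Add(Add(0, Mul(-4, 12)), Mul(4, 13)), -1), -1)))) = Mul(97, Add(Mul(-118, Rational(-1, 4)), Mul(-127, Pow(Pow(Add(Add(0, -48), 52), -1), -1)))) = Mul(97, Add(Rational(59, 2), Mul(-127, Pow(Pow(Add(-48, 52), -1), -1)))) = Mul(97, Add(Rational(59, 2), Mul(-127, Pow(Pow(4, -1), -1)))) = Mul(97, Add(Rational(59, 2), Mul(-127, Pow(Rational(1, 4), -1)))) = Mul(97, Add(Rational(59, 2), Mul(-127, 4))) = Mul(97, Add(Rational(59, 2), -508)) = Mul(97, Rational(-957, 2)) = Rational(-92829, 2)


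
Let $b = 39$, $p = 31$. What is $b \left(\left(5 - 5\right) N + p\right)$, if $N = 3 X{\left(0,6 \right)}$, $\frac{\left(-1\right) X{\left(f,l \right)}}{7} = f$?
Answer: $1209$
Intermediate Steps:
$X{\left(f,l \right)} = - 7 f$
$N = 0$ ($N = 3 \left(\left(-7\right) 0\right) = 3 \cdot 0 = 0$)
$b \left(\left(5 - 5\right) N + p\right) = 39 \left(\left(5 - 5\right) 0 + 31\right) = 39 \left(0 \cdot 0 + 31\right) = 39 \left(0 + 31\right) = 39 \cdot 31 = 1209$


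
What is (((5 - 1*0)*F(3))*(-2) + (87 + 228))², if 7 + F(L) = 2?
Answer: 133225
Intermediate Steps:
F(L) = -5 (F(L) = -7 + 2 = -5)
(((5 - 1*0)*F(3))*(-2) + (87 + 228))² = (((5 - 1*0)*(-5))*(-2) + (87 + 228))² = (((5 + 0)*(-5))*(-2) + 315)² = ((5*(-5))*(-2) + 315)² = (-25*(-2) + 315)² = (50 + 315)² = 365² = 133225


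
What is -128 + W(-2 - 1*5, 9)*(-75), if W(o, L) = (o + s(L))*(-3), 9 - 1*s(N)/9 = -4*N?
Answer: 89422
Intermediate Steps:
s(N) = 81 + 36*N (s(N) = 81 - (-36)*N = 81 + 36*N)
W(o, L) = -243 - 108*L - 3*o (W(o, L) = (o + (81 + 36*L))*(-3) = (81 + o + 36*L)*(-3) = -243 - 108*L - 3*o)
-128 + W(-2 - 1*5, 9)*(-75) = -128 + (-243 - 108*9 - 3*(-2 - 1*5))*(-75) = -128 + (-243 - 972 - 3*(-2 - 5))*(-75) = -128 + (-243 - 972 - 3*(-7))*(-75) = -128 + (-243 - 972 + 21)*(-75) = -128 - 1194*(-75) = -128 + 89550 = 89422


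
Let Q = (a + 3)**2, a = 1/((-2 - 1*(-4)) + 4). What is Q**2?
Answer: 130321/1296 ≈ 100.56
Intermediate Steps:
a = 1/6 (a = 1/((-2 + 4) + 4) = 1/(2 + 4) = 1/6 ≈ 0.16667)
Q = 361/36 (Q = (1/6 + 3)**2 = (19/6)**2 = 361/36 ≈ 10.028)
Q**2 = (361/36)**2 = 130321/1296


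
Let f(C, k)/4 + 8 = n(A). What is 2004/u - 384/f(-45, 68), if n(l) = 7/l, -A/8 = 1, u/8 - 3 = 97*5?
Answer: 785139/69296 ≈ 11.330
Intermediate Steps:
u = 3904 (u = 24 + 8*(97*5) = 24 + 8*485 = 24 + 3880 = 3904)
A = -8 (A = -8*1 = -8)
f(C, k) = -71/2 (f(C, k) = -32 + 4*(7/(-8)) = -32 + 4*(7*(-⅛)) = -32 + 4*(-7/8) = -32 - 7/2 = -71/2)
2004/u - 384/f(-45, 68) = 2004/3904 - 384/(-71/2) = 2004*(1/3904) - 384*(-2/71) = 501/976 + 768/71 = 785139/69296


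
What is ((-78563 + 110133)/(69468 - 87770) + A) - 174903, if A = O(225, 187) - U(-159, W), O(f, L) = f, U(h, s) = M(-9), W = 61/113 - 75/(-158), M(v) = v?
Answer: -1598411804/9151 ≈ -1.7467e+5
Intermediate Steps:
W = 18113/17854 (W = 61*(1/113) - 75*(-1/158) = 61/113 + 75/158 = 18113/17854 ≈ 1.0145)
U(h, s) = -9
A = 234 (A = 225 - 1*(-9) = 225 + 9 = 234)
((-78563 + 110133)/(69468 - 87770) + A) - 174903 = ((-78563 + 110133)/(69468 - 87770) + 234) - 174903 = (31570/(-18302) + 234) - 174903 = (31570*(-1/18302) + 234) - 174903 = (-15785/9151 + 234) - 174903 = 2125549/9151 - 174903 = -1598411804/9151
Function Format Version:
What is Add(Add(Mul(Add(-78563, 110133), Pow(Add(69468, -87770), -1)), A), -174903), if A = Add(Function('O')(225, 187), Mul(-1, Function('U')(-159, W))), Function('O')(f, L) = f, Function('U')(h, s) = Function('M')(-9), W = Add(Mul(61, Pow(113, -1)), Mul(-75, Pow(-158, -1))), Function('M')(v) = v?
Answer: Rational(-1598411804, 9151) ≈ -1.7467e+5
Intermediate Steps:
W = Rational(18113, 17854) (W = Add(Mul(61, Rational(1, 113)), Mul(-75, Rational(-1, 158))) = Add(Rational(61, 113), Rational(75, 158)) = Rational(18113, 17854) ≈ 1.0145)
Function('U')(h, s) = -9
A = 234 (A = Add(225, Mul(-1, -9)) = Add(225, 9) = 234)
Add(Add(Mul(Add(-78563, 110133), Pow(Add(69468, -87770), -1)), A), -174903) = Add(Add(Mul(Add(-78563, 110133), Pow(Add(69468, -87770), -1)), 234), -174903) = Add(Add(Mul(31570, Pow(-18302, -1)), 234), -174903) = Add(Add(Mul(31570, Rational(-1, 18302)), 234), -174903) = Add(Add(Rational(-15785, 9151), 234), -174903) = Add(Rational(2125549, 9151), -174903) = Rational(-1598411804, 9151)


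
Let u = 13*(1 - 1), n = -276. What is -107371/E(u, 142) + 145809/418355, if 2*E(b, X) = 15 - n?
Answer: -89795958991/121741305 ≈ -737.60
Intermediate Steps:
u = 0 (u = 13*0 = 0)
E(b, X) = 291/2 (E(b, X) = (15 - 1*(-276))/2 = (15 + 276)/2 = (½)*291 = 291/2)
-107371/E(u, 142) + 145809/418355 = -107371/291/2 + 145809/418355 = -107371*2/291 + 145809*(1/418355) = -214742/291 + 145809/418355 = -89795958991/121741305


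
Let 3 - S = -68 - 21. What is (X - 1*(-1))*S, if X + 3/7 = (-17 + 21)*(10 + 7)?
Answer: 44160/7 ≈ 6308.6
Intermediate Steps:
X = 473/7 (X = -3/7 + (-17 + 21)*(10 + 7) = -3/7 + 4*17 = -3/7 + 68 = 473/7 ≈ 67.571)
S = 92 (S = 3 - (-68 - 21) = 3 - 1*(-89) = 3 + 89 = 92)
(X - 1*(-1))*S = (473/7 - 1*(-1))*92 = (473/7 + 1)*92 = (480/7)*92 = 44160/7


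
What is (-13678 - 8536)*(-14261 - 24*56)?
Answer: 346649470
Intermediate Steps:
(-13678 - 8536)*(-14261 - 24*56) = -22214*(-14261 - 1344) = -22214*(-15605) = 346649470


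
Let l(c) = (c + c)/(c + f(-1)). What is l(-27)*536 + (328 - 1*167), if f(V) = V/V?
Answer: 16565/13 ≈ 1274.2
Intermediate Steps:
f(V) = 1
l(c) = 2*c/(1 + c) (l(c) = (c + c)/(c + 1) = (2*c)/(1 + c) = 2*c/(1 + c))
l(-27)*536 + (328 - 1*167) = (2*(-27)/(1 - 27))*536 + (328 - 1*167) = (2*(-27)/(-26))*536 + (328 - 167) = (2*(-27)*(-1/26))*536 + 161 = (27/13)*536 + 161 = 14472/13 + 161 = 16565/13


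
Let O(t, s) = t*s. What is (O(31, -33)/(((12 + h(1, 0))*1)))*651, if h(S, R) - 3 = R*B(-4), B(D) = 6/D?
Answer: -221991/5 ≈ -44398.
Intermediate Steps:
h(S, R) = 3 - 3*R/2 (h(S, R) = 3 + R*(6/(-4)) = 3 + R*(6*(-1/4)) = 3 + R*(-3/2) = 3 - 3*R/2)
O(t, s) = s*t
(O(31, -33)/(((12 + h(1, 0))*1)))*651 = ((-33*31)/(((12 + (3 - 3/2*0))*1)))*651 = -1023/(12 + (3 + 0))*651 = -1023/(12 + 3)*651 = -1023/(15*1)*651 = -1023/15*651 = -1023*1/15*651 = -341/5*651 = -221991/5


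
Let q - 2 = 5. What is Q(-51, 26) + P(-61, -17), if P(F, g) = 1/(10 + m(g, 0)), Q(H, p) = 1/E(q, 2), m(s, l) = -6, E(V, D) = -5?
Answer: 1/20 ≈ 0.050000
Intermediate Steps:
q = 7 (q = 2 + 5 = 7)
Q(H, p) = -1/5 (Q(H, p) = 1/(-5) = -1/5)
P(F, g) = 1/4 (P(F, g) = 1/(10 - 6) = 1/4)
Q(-51, 26) + P(-61, -17) = -1/5 + 1/4 = 1/20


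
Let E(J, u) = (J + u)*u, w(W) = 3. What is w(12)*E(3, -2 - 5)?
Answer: 84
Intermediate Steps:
E(J, u) = u*(J + u)
w(12)*E(3, -2 - 5) = 3*((-2 - 5)*(3 + (-2 - 5))) = 3*(-7*(3 - 7)) = 3*(-7*(-4)) = 3*28 = 84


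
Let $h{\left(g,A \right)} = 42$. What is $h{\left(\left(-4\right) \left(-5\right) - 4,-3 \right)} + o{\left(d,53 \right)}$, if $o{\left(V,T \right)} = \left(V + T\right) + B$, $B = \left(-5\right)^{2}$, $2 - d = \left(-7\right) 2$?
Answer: $136$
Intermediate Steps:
$d = 16$ ($d = 2 - \left(-7\right) 2 = 2 - -14 = 2 + 14 = 16$)
$B = 25$
$o{\left(V,T \right)} = 25 + T + V$ ($o{\left(V,T \right)} = \left(V + T\right) + 25 = \left(T + V\right) + 25 = 25 + T + V$)
$h{\left(\left(-4\right) \left(-5\right) - 4,-3 \right)} + o{\left(d,53 \right)} = 42 + \left(25 + 53 + 16\right) = 42 + 94 = 136$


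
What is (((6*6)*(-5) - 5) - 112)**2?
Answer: 88209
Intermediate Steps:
(((6*6)*(-5) - 5) - 112)**2 = ((36*(-5) - 5) - 112)**2 = ((-180 - 5) - 112)**2 = (-185 - 112)**2 = (-297)**2 = 88209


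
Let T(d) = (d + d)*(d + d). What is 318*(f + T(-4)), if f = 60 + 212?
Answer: 106848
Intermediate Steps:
f = 272
T(d) = 4*d² (T(d) = (2*d)*(2*d) = 4*d²)
318*(f + T(-4)) = 318*(272 + 4*(-4)²) = 318*(272 + 4*16) = 318*(272 + 64) = 318*336 = 106848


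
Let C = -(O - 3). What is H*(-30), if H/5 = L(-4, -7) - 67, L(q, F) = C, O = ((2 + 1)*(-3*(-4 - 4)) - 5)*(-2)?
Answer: -10500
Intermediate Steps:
O = -134 (O = (3*(-3*(-8)) - 5)*(-2) = (3*24 - 5)*(-2) = (72 - 5)*(-2) = 67*(-2) = -134)
C = 137 (C = -(-134 - 3) = -1*(-137) = 137)
L(q, F) = 137
H = 350 (H = 5*(137 - 67) = 5*70 = 350)
H*(-30) = 350*(-30) = -10500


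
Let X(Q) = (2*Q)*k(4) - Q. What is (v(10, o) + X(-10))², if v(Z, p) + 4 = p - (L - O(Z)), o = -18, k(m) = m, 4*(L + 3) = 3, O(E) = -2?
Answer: 134689/16 ≈ 8418.1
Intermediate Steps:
L = -9/4 (L = -3 + (¼)*3 = -3 + ¾ = -9/4 ≈ -2.2500)
X(Q) = 7*Q (X(Q) = (2*Q)*4 - Q = 8*Q - Q = 7*Q)
v(Z, p) = -15/4 + p (v(Z, p) = -4 + (p - (-9/4 - 1*(-2))) = -4 + (p - (-9/4 + 2)) = -4 + (p - 1*(-¼)) = -4 + (p + ¼) = -4 + (¼ + p) = -15/4 + p)
(v(10, o) + X(-10))² = ((-15/4 - 18) + 7*(-10))² = (-87/4 - 70)² = (-367/4)² = 134689/16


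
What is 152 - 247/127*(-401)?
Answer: 118351/127 ≈ 931.90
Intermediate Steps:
152 - 247/127*(-401) = 152 + 99047/127 = 118351/127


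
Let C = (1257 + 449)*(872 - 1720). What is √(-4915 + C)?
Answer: I*√1451603 ≈ 1204.8*I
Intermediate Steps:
C = -1446688 (C = 1706*(-848) = -1446688)
√(-4915 + C) = √(-4915 - 1446688) = √(-1451603) = I*√1451603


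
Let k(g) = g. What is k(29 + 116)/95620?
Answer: 29/19124 ≈ 0.0015164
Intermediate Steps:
k(29 + 116)/95620 = (29 + 116)/95620 = 145*(1/95620) = 29/19124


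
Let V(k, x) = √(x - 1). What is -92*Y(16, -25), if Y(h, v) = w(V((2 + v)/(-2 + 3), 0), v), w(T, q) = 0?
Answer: 0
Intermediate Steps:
V(k, x) = √(-1 + x)
Y(h, v) = 0
-92*Y(16, -25) = -92*0 = 0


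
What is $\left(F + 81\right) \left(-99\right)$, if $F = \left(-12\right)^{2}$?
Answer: $-22275$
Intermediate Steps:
$F = 144$
$\left(F + 81\right) \left(-99\right) = \left(144 + 81\right) \left(-99\right) = 225 \left(-99\right) = -22275$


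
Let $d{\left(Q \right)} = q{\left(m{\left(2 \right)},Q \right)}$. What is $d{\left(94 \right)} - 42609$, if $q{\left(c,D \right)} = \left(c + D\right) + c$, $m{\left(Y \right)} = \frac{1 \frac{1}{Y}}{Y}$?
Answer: $- \frac{85029}{2} \approx -42515.0$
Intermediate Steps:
$m{\left(Y \right)} = \frac{1}{Y^{2}}$ ($m{\left(Y \right)} = \frac{1}{Y Y} = \frac{1}{Y^{2}}$)
$q{\left(c,D \right)} = D + 2 c$ ($q{\left(c,D \right)} = \left(D + c\right) + c = D + 2 c$)
$d{\left(Q \right)} = \frac{1}{2} + Q$ ($d{\left(Q \right)} = Q + \frac{2}{4} = Q + 2 \cdot \frac{1}{4} = Q + \frac{1}{2} = \frac{1}{2} + Q$)
$d{\left(94 \right)} - 42609 = \left(\frac{1}{2} + 94\right) - 42609 = \frac{189}{2} - 42609 = - \frac{85029}{2}$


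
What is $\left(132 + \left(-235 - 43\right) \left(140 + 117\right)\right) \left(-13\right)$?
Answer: $927082$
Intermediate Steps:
$\left(132 + \left(-235 - 43\right) \left(140 + 117\right)\right) \left(-13\right) = \left(132 - 71446\right) \left(-13\right) = \left(-71314\right) \left(-13\right) = 927082$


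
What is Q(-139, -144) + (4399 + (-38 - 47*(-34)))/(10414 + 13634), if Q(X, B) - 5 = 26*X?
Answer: -86783273/24048 ≈ -3608.8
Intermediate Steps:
Q(X, B) = 5 + 26*X
Q(-139, -144) + (4399 + (-38 - 47*(-34)))/(10414 + 13634) = (5 + 26*(-139)) + (4399 + (-38 - 47*(-34)))/(10414 + 13634) = (5 - 3614) + (4399 + (-38 + 1598))/24048 = -3609 + (4399 + 1560)*(1/24048) = -3609 + 5959*(1/24048) = -3609 + 5959/24048 = -86783273/24048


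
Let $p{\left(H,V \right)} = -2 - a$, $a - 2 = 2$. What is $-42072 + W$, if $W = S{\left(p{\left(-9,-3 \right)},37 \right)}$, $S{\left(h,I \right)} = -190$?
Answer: $-42262$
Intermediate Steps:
$a = 4$ ($a = 2 + 2 = 4$)
$p{\left(H,V \right)} = -6$ ($p{\left(H,V \right)} = -2 - 4 = -6$)
$W = -190$
$-42072 + W = -42072 - 190 = -42262$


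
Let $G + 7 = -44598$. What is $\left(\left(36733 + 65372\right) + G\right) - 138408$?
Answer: $-80908$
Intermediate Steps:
$G = -44605$ ($G = -7 - 44598 = -44605$)
$\left(\left(36733 + 65372\right) + G\right) - 138408 = \left(\left(36733 + 65372\right) - 44605\right) - 138408 = \left(102105 - 44605\right) - 138408 = 57500 - 138408 = -80908$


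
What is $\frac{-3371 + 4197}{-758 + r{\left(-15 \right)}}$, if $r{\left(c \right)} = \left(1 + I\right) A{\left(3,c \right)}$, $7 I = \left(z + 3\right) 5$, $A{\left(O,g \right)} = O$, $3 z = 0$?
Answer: $- \frac{2891}{2620} \approx -1.1034$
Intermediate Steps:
$z = 0$ ($z = \frac{1}{3} \cdot 0 = 0$)
$I = \frac{15}{7}$ ($I = \frac{\left(0 + 3\right) 5}{7} = \frac{3 \cdot 5}{7} = \frac{1}{7} \cdot 15 = \frac{15}{7} \approx 2.1429$)
$r{\left(c \right)} = \frac{66}{7}$ ($r{\left(c \right)} = \left(1 + \frac{15}{7}\right) 3 = \frac{22}{7} \cdot 3 = \frac{66}{7}$)
$\frac{-3371 + 4197}{-758 + r{\left(-15 \right)}} = \frac{-3371 + 4197}{-758 + \frac{66}{7}} = \frac{826}{- \frac{5240}{7}} = 826 \left(- \frac{7}{5240}\right) = - \frac{2891}{2620}$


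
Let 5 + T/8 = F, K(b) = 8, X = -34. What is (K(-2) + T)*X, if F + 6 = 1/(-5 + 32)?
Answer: 73168/27 ≈ 2709.9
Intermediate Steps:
F = -161/27 (F = -6 + 1/(-5 + 32) = -6 + 1/27 = -161/27 ≈ -5.9630)
T = -2368/27 (T = -40 + 8*(-161/27) = -40 - 1288/27 = -2368/27 ≈ -87.704)
(K(-2) + T)*X = (8 - 2368/27)*(-34) = -2152/27*(-34) = 73168/27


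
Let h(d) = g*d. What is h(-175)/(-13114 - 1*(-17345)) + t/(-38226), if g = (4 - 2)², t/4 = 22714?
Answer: -742184/291939 ≈ -2.5423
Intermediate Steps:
t = 90856 (t = 4*22714 = 90856)
g = 4 (g = 2² = 4)
h(d) = 4*d
h(-175)/(-13114 - 1*(-17345)) + t/(-38226) = (4*(-175))/(-13114 - 1*(-17345)) + 90856/(-38226) = -700/(-13114 + 17345) + 90856*(-1/38226) = -700/4231 - 164/69 = -742184/291939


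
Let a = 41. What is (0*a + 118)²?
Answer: 13924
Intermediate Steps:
(0*a + 118)² = (0*41 + 118)² = (0 + 118)² = 118² = 13924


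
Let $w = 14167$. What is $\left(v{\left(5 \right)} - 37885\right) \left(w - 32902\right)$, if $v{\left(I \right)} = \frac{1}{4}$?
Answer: $\frac{2839083165}{4} \approx 7.0977 \cdot 10^{8}$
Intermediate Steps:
$v{\left(I \right)} = \frac{1}{4}$
$\left(v{\left(5 \right)} - 37885\right) \left(w - 32902\right) = \left(\frac{1}{4} - 37885\right) \left(14167 - 32902\right) = \left(- \frac{151539}{4}\right) \left(-18735\right) = \frac{2839083165}{4}$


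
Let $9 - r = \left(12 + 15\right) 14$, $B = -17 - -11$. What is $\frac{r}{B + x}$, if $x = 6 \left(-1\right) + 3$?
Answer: $41$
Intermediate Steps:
$B = -6$ ($B = -17 + 11 = -6$)
$r = -369$ ($r = 9 - \left(12 + 15\right) 14 = 9 - 27 \cdot 14 = 9 - 378 = -369$)
$x = -3$ ($x = -6 + 3 = -3$)
$\frac{r}{B + x} = \frac{1}{-6 - 3} \left(-369\right) = \frac{1}{-9} \left(-369\right) = \left(- \frac{1}{9}\right) \left(-369\right) = 41$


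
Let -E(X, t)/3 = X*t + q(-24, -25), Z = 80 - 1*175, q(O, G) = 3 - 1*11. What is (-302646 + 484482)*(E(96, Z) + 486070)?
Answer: 93364421544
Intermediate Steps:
q(O, G) = -8 (q(O, G) = 3 - 11 = -8)
Z = -95 (Z = 80 - 175 = -95)
E(X, t) = 24 - 3*X*t (E(X, t) = -3*(X*t - 8) = -3*(-8 + X*t) = 24 - 3*X*t)
(-302646 + 484482)*(E(96, Z) + 486070) = (-302646 + 484482)*((24 - 3*96*(-95)) + 486070) = 181836*((24 + 27360) + 486070) = 181836*(27384 + 486070) = 181836*513454 = 93364421544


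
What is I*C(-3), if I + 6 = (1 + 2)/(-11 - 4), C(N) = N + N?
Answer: 186/5 ≈ 37.200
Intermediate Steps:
C(N) = 2*N
I = -31/5 (I = -6 + (1 + 2)/(-11 - 4) = -6 + 3/(-15) = -6 + 3*(-1/15) = -6 - ⅕ = -31/5 ≈ -6.2000)
I*C(-3) = -62*(-3)/5 = -31/5*(-6) = 186/5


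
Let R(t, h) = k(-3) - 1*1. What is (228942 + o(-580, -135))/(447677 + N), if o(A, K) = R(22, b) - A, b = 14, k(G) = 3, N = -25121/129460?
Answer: 9904725680/19318746433 ≈ 0.51270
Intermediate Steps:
N = -25121/129460 (N = -25121*1/129460 = -25121/129460 ≈ -0.19404)
R(t, h) = 2 (R(t, h) = 3 - 1*1 = 3 - 1 = 2)
o(A, K) = 2 - A
(228942 + o(-580, -135))/(447677 + N) = (228942 + (2 - 1*(-580)))/(447677 - 25121/129460) = (228942 + (2 + 580))/(57956239299/129460) = (228942 + 582)*(129460/57956239299) = 229524*(129460/57956239299) = 9904725680/19318746433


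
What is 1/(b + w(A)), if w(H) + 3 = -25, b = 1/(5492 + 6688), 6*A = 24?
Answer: -12180/341039 ≈ -0.035714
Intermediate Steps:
A = 4 (A = (1/6)*24 = 4)
b = 1/12180 ≈ 8.2102e-5
w(H) = -28 (w(H) = -3 - 25 = -28)
1/(b + w(A)) = 1/(1/12180 - 28) = 1/(-341039/12180) = -12180/341039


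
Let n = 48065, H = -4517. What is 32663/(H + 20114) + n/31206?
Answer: 589650461/162239994 ≈ 3.6344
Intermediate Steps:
32663/(H + 20114) + n/31206 = 32663/(-4517 + 20114) + 48065/31206 = 32663/15597 + 48065*(1/31206) = 32663*(1/15597) + 48065/31206 = 32663/15597 + 48065/31206 = 589650461/162239994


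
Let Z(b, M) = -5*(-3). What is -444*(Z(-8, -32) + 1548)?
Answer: -693972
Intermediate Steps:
Z(b, M) = 15
-444*(Z(-8, -32) + 1548) = -444*(15 + 1548) = -444*1563 = -693972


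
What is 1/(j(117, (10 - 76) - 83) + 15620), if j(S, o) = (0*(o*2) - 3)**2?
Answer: 1/15629 ≈ 6.3984e-5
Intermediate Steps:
j(S, o) = 9 (j(S, o) = (0*(2*o) - 3)**2 = (0 - 3)**2 = (-3)**2 = 9)
1/(j(117, (10 - 76) - 83) + 15620) = 1/(9 + 15620) = 1/15629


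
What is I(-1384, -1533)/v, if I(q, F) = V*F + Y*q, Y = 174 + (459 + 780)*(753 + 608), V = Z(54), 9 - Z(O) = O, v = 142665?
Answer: -777993989/47555 ≈ -16360.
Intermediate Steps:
Z(O) = 9 - O
V = -45 (V = 9 - 1*54 = 9 - 54 = -45)
Y = 1686453 (Y = 174 + 1239*1361 = 174 + 1686279 = 1686453)
I(q, F) = -45*F + 1686453*q
I(-1384, -1533)/v = (-45*(-1533) + 1686453*(-1384))/142665 = (68985 - 2334050952)*(1/142665) = -2333981967*1/142665 = -777993989/47555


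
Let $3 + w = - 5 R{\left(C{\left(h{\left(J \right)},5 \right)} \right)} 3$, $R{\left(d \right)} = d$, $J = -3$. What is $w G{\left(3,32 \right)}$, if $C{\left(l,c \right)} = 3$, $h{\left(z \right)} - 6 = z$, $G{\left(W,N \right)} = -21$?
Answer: $1008$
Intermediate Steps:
$h{\left(z \right)} = 6 + z$
$w = -48$ ($w = -3 + \left(-5\right) 3 \cdot 3 = -3 - 45 = -48$)
$w G{\left(3,32 \right)} = \left(-48\right) \left(-21\right) = 1008$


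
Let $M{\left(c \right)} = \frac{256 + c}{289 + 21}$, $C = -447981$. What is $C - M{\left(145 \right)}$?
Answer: $- \frac{138874511}{310} \approx -4.4798 \cdot 10^{5}$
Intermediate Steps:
$M{\left(c \right)} = \frac{128}{155} + \frac{c}{310}$ ($M{\left(c \right)} = \frac{256 + c}{310} = \left(256 + c\right) \frac{1}{310} = \frac{128}{155} + \frac{c}{310}$)
$C - M{\left(145 \right)} = -447981 - \left(\frac{128}{155} + \frac{1}{310} \cdot 145\right) = -447981 - \left(\frac{128}{155} + \frac{29}{62}\right) = -447981 - \frac{401}{310} = - \frac{138874511}{310}$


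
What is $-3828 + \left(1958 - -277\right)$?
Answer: $-1593$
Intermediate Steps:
$-3828 + \left(1958 - -277\right) = -3828 + \left(1958 + 277\right) = -3828 + 2235 = -1593$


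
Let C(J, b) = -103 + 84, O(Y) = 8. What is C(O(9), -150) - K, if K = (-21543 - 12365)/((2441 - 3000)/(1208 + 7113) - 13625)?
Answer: -87009213/4049078 ≈ -21.489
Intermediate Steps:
C(J, b) = -19
K = 10076731/4049078 (K = -33908/(-559/8321 - 13625) = -33908/(-113374184/8321) = -33908*(-8321/113374184) = 10076731/4049078 ≈ 2.4886)
C(O(9), -150) - K = -19 - 1*10076731/4049078 = -19 - 10076731/4049078 = -87009213/4049078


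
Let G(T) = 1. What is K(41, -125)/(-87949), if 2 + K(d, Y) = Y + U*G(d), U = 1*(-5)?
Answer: 132/87949 ≈ 0.0015009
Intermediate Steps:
U = -5
K(d, Y) = -7 + Y (K(d, Y) = -2 + (Y - 5*1) = -2 + (Y - 5) = -2 + (-5 + Y) = -7 + Y)
K(41, -125)/(-87949) = (-7 - 125)/(-87949) = -132*(-1/87949) = 132/87949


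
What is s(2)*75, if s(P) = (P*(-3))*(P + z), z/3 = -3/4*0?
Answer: -900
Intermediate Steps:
z = 0 (z = 3*(-3/4*0) = 3*(-3*¼*0) = 3*(-¾*0) = 3*0 = 0)
s(P) = -3*P² (s(P) = (P*(-3))*(P + 0) = (-3*P)*P = -3*P²)
s(2)*75 = -3*2²*75 = -3*4*75 = -12*75 = -900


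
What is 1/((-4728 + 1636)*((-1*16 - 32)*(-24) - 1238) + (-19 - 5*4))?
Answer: 1/265873 ≈ 3.7612e-6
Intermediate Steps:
1/((-4728 + 1636)*((-1*16 - 32)*(-24) - 1238) + (-19 - 5*4)) = 1/(-3092*((-16 - 32)*(-24) - 1238) + (-19 - 20)) = 1/(-3092*(-48*(-24) - 1238) - 39) = 1/(-3092*(1152 - 1238) - 39) = 1/(-3092*(-86) - 39) = 1/(265912 - 39) = 1/265873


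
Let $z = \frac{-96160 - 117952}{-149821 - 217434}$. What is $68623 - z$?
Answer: $\frac{25201925753}{367255} \approx 68622.0$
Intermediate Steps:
$z = \frac{214112}{367255}$ ($z = - \frac{214112}{-367255} = \left(-214112\right) \left(- \frac{1}{367255}\right) = \frac{214112}{367255} \approx 0.58301$)
$68623 - z = 68623 - \frac{214112}{367255} = \frac{25201925753}{367255}$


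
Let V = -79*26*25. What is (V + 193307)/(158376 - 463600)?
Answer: -141957/305224 ≈ -0.46509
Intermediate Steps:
V = -51350 (V = -2054*25 = -51350)
(V + 193307)/(158376 - 463600) = (-51350 + 193307)/(158376 - 463600) = 141957/(-305224) = 141957*(-1/305224) = -141957/305224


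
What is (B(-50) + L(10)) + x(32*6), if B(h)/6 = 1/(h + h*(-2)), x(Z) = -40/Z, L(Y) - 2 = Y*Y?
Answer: 61147/600 ≈ 101.91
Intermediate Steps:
L(Y) = 2 + Y² (L(Y) = 2 + Y*Y = 2 + Y²)
B(h) = -6/h (B(h) = 6/(h + h*(-2)) = 6/(h - 2*h) = 6/((-h)) = 6*(-1/h) = -6/h)
(B(-50) + L(10)) + x(32*6) = (-6/(-50) + (2 + 10²)) - 40/(32*6) = (-6*(-1/50) + (2 + 100)) - 40/192 = (3/25 + 102) - 40*1/192 = 2553/25 - 5/24 = 61147/600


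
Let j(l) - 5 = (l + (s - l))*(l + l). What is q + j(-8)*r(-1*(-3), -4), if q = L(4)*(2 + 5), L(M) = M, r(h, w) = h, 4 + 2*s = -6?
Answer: 283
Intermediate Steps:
s = -5 (s = -2 + (½)*(-6) = -2 - 3 = -5)
j(l) = 5 - 10*l (j(l) = 5 + (l + (-5 - l))*(l + l) = 5 - 10*l)
q = 28 (q = 4*(2 + 5) = 4*7 = 28)
q + j(-8)*r(-1*(-3), -4) = 28 + (5 - 10*(-8))*(-1*(-3)) = 28 + (5 + 80)*3 = 28 + 85*3 = 28 + 255 = 283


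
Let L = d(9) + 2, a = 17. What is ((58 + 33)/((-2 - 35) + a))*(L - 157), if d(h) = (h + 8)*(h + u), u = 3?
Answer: -4459/20 ≈ -222.95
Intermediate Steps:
d(h) = (3 + h)*(8 + h) (d(h) = (h + 8)*(h + 3) = (8 + h)*(3 + h) = (3 + h)*(8 + h))
L = 206 (L = (24 + 9² + 11*9) + 2 = (24 + 81 + 99) + 2 = 204 + 2 = 206)
((58 + 33)/((-2 - 35) + a))*(L - 157) = ((58 + 33)/((-2 - 35) + 17))*(206 - 157) = (91/(-37 + 17))*49 = (91/(-20))*49 = (91*(-1/20))*49 = -91/20*49 = -4459/20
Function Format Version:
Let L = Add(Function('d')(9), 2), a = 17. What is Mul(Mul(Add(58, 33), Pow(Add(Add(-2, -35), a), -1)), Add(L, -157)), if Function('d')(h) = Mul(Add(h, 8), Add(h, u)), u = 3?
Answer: Rational(-4459, 20) ≈ -222.95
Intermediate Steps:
Function('d')(h) = Mul(Add(3, h), Add(8, h)) (Function('d')(h) = Mul(Add(h, 8), Add(h, 3)) = Mul(Add(8, h), Add(3, h)) = Mul(Add(3, h), Add(8, h)))
L = 206 (L = Add(Add(24, Pow(9, 2), Mul(11, 9)), 2) = Add(Add(24, 81, 99), 2) = Add(204, 2) = 206)
Mul(Mul(Add(58, 33), Pow(Add(Add(-2, -35), a), -1)), Add(L, -157)) = Mul(Mul(Add(58, 33), Pow(Add(Add(-2, -35), 17), -1)), Add(206, -157)) = Mul(Mul(91, Pow(Add(-37, 17), -1)), 49) = Mul(Mul(91, Pow(-20, -1)), 49) = Mul(Mul(91, Rational(-1, 20)), 49) = Mul(Rational(-91, 20), 49) = Rational(-4459, 20)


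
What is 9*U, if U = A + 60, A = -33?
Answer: 243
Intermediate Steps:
U = 27 (U = -33 + 60 = 27)
9*U = 9*27 = 243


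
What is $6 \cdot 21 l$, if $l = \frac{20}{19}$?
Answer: $\frac{2520}{19} \approx 132.63$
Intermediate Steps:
$l = \frac{20}{19}$ ($l = 20 \cdot \frac{1}{19} = \frac{20}{19} \approx 1.0526$)
$6 \cdot 21 l = 6 \cdot 21 \cdot \frac{20}{19} = 126 \cdot \frac{20}{19} = \frac{2520}{19}$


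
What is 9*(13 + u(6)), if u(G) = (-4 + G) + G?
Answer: 189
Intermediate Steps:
u(G) = -4 + 2*G
9*(13 + u(6)) = 9*(13 + (-4 + 2*6)) = 9*(13 + (-4 + 12)) = 9*(13 + 8) = 9*21 = 189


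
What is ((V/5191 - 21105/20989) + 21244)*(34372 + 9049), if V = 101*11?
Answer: 100499224197926680/108953899 ≈ 9.2240e+8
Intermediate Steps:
V = 1111
((V/5191 - 21105/20989) + 21244)*(34372 + 9049) = ((1111/5191 - 21105/20989) + 21244)*(34372 + 9049) = ((1111*(1/5191) - 21105*1/20989) + 21244)*43421 = ((1111/5191 - 21105/20989) + 21244)*43421 = (-86237276/108953899 + 21244)*43421 = (2314530393080/108953899)*43421 = 100499224197926680/108953899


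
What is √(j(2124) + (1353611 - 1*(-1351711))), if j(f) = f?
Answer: 7*√55254 ≈ 1645.4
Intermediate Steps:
√(j(2124) + (1353611 - 1*(-1351711))) = √(2124 + (1353611 - 1*(-1351711))) = √(2124 + (1353611 + 1351711)) = √(2124 + 2705322) = √2707446 = 7*√55254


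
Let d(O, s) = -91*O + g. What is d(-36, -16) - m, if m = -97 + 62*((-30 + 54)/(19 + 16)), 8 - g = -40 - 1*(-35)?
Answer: 117022/35 ≈ 3343.5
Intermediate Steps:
g = 13 (g = 8 - (-40 - 1*(-35)) = 8 - (-40 + 35) = 8 - 1*(-5) = 8 + 5 = 13)
d(O, s) = 13 - 91*O (d(O, s) = -91*O + 13 = 13 - 91*O)
m = -1907/35 (m = -97 + 62*(24/35) = -97 + 1488/35 = -1907/35 ≈ -54.486)
d(-36, -16) - m = (13 - 91*(-36)) - 1*(-1907/35) = (13 + 3276) + 1907/35 = 3289 + 1907/35 = 117022/35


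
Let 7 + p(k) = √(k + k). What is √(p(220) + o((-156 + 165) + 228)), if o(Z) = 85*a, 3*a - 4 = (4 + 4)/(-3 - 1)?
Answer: √(447 + 18*√110)/3 ≈ 8.4049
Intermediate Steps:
p(k) = -7 + √2*√k (p(k) = -7 + √(k + k) = -7 + √(2*k) = -7 + √2*√k)
a = ⅔ (a = 4/3 + ((4 + 4)/(-3 - 1))/3 = 4/3 + (8/(-4))/3 = 4/3 + (8*(-¼))/3 = 4/3 + (⅓)*(-2) = 4/3 - ⅔ = ⅔ ≈ 0.66667)
o(Z) = 170/3 (o(Z) = 85*(⅔) = 170/3)
√(p(220) + o((-156 + 165) + 228)) = √((-7 + √2*√220) + 170/3) = √((-7 + √2*(2*√55)) + 170/3) = √((-7 + 2*√110) + 170/3) = √(149/3 + 2*√110)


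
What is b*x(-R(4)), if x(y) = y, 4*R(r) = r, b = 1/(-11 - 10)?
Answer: 1/21 ≈ 0.047619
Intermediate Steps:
b = -1/21 (b = 1/(-21) = -1/21 ≈ -0.047619)
R(r) = r/4
b*x(-R(4)) = -(-1)*(1/4)*4/21 = -(-1)/21 = -1/21*(-1) = 1/21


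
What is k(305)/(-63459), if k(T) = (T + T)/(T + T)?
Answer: -1/63459 ≈ -1.5758e-5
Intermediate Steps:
k(T) = 1 (k(T) = (2*T)/((2*T)) = (2*T)*(1/(2*T)) = 1)
k(305)/(-63459) = 1/(-63459) = 1*(-1/63459) = -1/63459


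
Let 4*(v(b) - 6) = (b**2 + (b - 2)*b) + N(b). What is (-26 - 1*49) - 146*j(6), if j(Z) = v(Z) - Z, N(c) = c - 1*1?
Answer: -4895/2 ≈ -2447.5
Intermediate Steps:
N(c) = -1 + c (N(c) = c - 1 = -1 + c)
v(b) = 23/4 + b/4 + b**2/4 + b*(-2 + b)/4 (v(b) = 6 + ((b**2 + (b - 2)*b) + (-1 + b))/4 = 6 + ((b**2 + (-2 + b)*b) + (-1 + b))/4 = 6 + ((b**2 + b*(-2 + b)) + (-1 + b))/4 = 6 + (-1 + b + b**2 + b*(-2 + b))/4 = 6 + (-1/4 + b/4 + b**2/4 + b*(-2 + b)/4) = 23/4 + b/4 + b**2/4 + b*(-2 + b)/4)
j(Z) = 23/4 + Z**2/2 - 5*Z/4 (j(Z) = (23/4 + Z**2/2 - Z/4) - Z = 23/4 + Z**2/2 - 5*Z/4)
(-26 - 1*49) - 146*j(6) = (-26 - 1*49) - 146*(23/4 + (1/2)*6**2 - 5/4*6) = (-26 - 49) - 146*(23/4 + (1/2)*36 - 15/2) = -75 - 146*(23/4 + 18 - 15/2) = -75 - 146*65/4 = -75 - 4745/2 = -4895/2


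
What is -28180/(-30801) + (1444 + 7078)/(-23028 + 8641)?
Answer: 142939538/443133987 ≈ 0.32257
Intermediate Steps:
-28180/(-30801) + (1444 + 7078)/(-23028 + 8641) = -28180*(-1/30801) + 8522/(-14387) = 28180/30801 + 8522*(-1/14387) = 28180/30801 - 8522/14387 = 142939538/443133987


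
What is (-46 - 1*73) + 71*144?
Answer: 10105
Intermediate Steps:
(-46 - 1*73) + 71*144 = (-46 - 73) + 10224 = -119 + 10224 = 10105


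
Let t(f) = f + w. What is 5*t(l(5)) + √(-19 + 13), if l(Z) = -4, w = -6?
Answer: -50 + I*√6 ≈ -50.0 + 2.4495*I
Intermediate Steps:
t(f) = -6 + f (t(f) = f - 6 = -6 + f)
5*t(l(5)) + √(-19 + 13) = 5*(-6 - 4) + √(-19 + 13) = 5*(-10) + √(-6) = -50 + I*√6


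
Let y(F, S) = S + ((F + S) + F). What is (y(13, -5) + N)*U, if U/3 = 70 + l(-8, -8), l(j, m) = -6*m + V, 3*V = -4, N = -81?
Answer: -22750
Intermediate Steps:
V = -4/3 (V = (⅓)*(-4) = -4/3 ≈ -1.3333)
y(F, S) = 2*F + 2*S (y(F, S) = S + (S + 2*F) = 2*F + 2*S)
l(j, m) = -4/3 - 6*m (l(j, m) = -6*m - 4/3 = -4/3 - 6*m)
U = 350 (U = 3*(70 + (-4/3 - 6*(-8))) = 3*(70 + (-4/3 + 48)) = 3*(70 + 140/3) = 3*(350/3) = 350)
(y(13, -5) + N)*U = ((2*13 + 2*(-5)) - 81)*350 = ((26 - 10) - 81)*350 = (16 - 81)*350 = -65*350 = -22750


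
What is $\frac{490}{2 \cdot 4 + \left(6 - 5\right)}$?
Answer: $\frac{490}{9} \approx 54.444$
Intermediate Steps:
$\frac{490}{2 \cdot 4 + \left(6 - 5\right)} = \frac{490}{8 + 1} = \frac{490}{9}$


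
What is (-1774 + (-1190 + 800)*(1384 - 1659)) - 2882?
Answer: 102594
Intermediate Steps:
(-1774 + (-1190 + 800)*(1384 - 1659)) - 2882 = (-1774 - 390*(-275)) - 2882 = (-1774 + 107250) - 2882 = 105476 - 2882 = 102594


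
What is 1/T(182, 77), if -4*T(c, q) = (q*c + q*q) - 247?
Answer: -1/4924 ≈ -0.00020309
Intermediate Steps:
T(c, q) = 247/4 - q**2/4 - c*q/4 (T(c, q) = -((q*c + q*q) - 247)/4 = -((c*q + q**2) - 247)/4 = -((q**2 + c*q) - 247)/4 = -(-247 + q**2 + c*q)/4 = 247/4 - q**2/4 - c*q/4)
1/T(182, 77) = 1/(247/4 - 1/4*77**2 - 1/4*182*77) = 1/(247/4 - 1/4*5929 - 7007/2) = 1/(247/4 - 5929/4 - 7007/2) = 1/(-4924) = -1/4924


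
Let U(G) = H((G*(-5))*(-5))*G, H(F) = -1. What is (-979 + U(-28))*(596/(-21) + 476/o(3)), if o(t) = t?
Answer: -867312/7 ≈ -1.2390e+5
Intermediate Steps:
U(G) = -G
(-979 + U(-28))*(596/(-21) + 476/o(3)) = (-979 - 1*(-28))*(596/(-21) + 476/3) = (-979 + 28)*(596*(-1/21) + 476*(⅓)) = -951*(-596/21 + 476/3) = -951*912/7 = -867312/7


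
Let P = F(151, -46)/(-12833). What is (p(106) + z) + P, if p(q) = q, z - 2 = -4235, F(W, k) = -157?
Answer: -52961634/12833 ≈ -4127.0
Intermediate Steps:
z = -4233 (z = 2 - 4235 = -4233)
P = 157/12833 (P = -157/(-12833) = -157*(-1/12833) = 157/12833 ≈ 0.012234)
(p(106) + z) + P = (106 - 4233) + 157/12833 = -4127 + 157/12833 = -52961634/12833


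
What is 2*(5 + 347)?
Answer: 704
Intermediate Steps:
2*(5 + 347) = 2*352 = 704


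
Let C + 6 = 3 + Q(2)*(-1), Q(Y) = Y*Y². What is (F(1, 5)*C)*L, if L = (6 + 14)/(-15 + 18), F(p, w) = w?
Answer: -1100/3 ≈ -366.67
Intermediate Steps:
Q(Y) = Y³
C = -11 (C = -6 + (3 + 2³*(-1)) = -6 + (3 + 8*(-1)) = -6 + (3 - 8) = -6 - 5 = -11)
L = 20/3 ≈ 6.6667
(F(1, 5)*C)*L = (5*(-11))*(20/3) = -55*20/3 = -1100/3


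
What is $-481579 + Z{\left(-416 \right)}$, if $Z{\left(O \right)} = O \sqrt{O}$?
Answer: $-481579 - 1664 i \sqrt{26} \approx -4.8158 \cdot 10^{5} - 8484.8 i$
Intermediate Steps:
$Z{\left(O \right)} = O^{\frac{3}{2}}$
$-481579 + Z{\left(-416 \right)} = -481579 + \left(-416\right)^{\frac{3}{2}} = -481579 - 1664 i \sqrt{26}$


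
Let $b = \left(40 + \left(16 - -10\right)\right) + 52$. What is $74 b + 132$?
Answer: $8864$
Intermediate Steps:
$b = 118$ ($b = \left(40 + \left(16 + 10\right)\right) + 52 = \left(40 + 26\right) + 52 = 66 + 52 = 118$)
$74 b + 132 = 74 \cdot 118 + 132 = 8732 + 132 = 8864$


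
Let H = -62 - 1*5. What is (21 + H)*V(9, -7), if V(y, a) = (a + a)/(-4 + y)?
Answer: 644/5 ≈ 128.80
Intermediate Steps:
H = -67 (H = -62 - 5 = -67)
V(y, a) = 2*a/(-4 + y) (V(y, a) = (2*a)/(-4 + y) = 2*a/(-4 + y))
(21 + H)*V(9, -7) = (21 - 67)*(2*(-7)/(-4 + 9)) = -92*(-7)/5 = -46*(-14/5) = 644/5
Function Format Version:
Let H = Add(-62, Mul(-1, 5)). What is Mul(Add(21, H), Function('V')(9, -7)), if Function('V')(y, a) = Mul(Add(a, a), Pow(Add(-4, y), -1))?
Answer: Rational(644, 5) ≈ 128.80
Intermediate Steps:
H = -67 (H = Add(-62, -5) = -67)
Function('V')(y, a) = Mul(2, a, Pow(Add(-4, y), -1)) (Function('V')(y, a) = Mul(Mul(2, a), Pow(Add(-4, y), -1)) = Mul(2, a, Pow(Add(-4, y), -1)))
Mul(Add(21, H), Function('V')(9, -7)) = Mul(Add(21, -67), Mul(2, -7, Pow(Add(-4, 9), -1))) = Mul(-46, Mul(2, -7, Pow(5, -1))) = Mul(-46, Mul(2, -7, Rational(1, 5))) = Mul(-46, Rational(-14, 5)) = Rational(644, 5)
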